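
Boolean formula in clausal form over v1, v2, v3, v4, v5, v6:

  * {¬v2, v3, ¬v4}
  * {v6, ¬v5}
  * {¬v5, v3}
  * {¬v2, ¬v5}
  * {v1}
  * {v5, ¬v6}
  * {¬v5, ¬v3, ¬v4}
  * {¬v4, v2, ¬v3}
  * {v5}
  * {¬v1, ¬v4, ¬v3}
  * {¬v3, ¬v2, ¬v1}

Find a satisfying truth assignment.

v1=T, v2=F, v3=T, v4=F, v5=T, v6=T

Unit propagation: (v1) forces v1 = True.
Unit propagation: (v5) forces v5 = True.
(v6) is a unit clause, so v6 = True.
(v3) is a unit clause, so v3 = True.
(¬v2) is a unit clause, so v2 = False.
Unit propagation: (¬v4) forces v4 = False.
Every clause has at least one true literal under this assignment.
Check each clause:
  1. {v3, ¬v2, ¬v4} — v3 is true.
  2. {¬v5, v6} — v6 is true.
  3. {v3, ¬v5} — v3 is true.
  4. {¬v5, ¬v2} — ¬v2 is true.
  5. {v1} — v1 is true.
  6. {¬v6, v5} — v5 is true.
  7. {¬v5, ¬v3, ¬v4} — ¬v4 is true.
  8. {¬v3, v2, ¬v4} — ¬v4 is true.
  9. {v5} — v5 is true.
  10. {¬v1, ¬v3, ¬v4} — ¬v4 is true.
  11. {¬v3, ¬v1, ¬v2} — ¬v2 is true.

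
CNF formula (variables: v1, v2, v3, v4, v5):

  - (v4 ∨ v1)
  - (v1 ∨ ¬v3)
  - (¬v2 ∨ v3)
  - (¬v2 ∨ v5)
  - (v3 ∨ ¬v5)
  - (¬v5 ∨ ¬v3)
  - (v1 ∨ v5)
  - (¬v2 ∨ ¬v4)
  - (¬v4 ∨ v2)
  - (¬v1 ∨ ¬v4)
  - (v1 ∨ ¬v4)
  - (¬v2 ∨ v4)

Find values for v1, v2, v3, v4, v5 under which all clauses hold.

Set v1 = True and propagate.
  then v4 is forced to False.
  then v2 is forced to False.
Branch on v3: take v3 = False.
  then v5 is forced to False.

v1=True, v2=False, v3=False, v4=False, v5=False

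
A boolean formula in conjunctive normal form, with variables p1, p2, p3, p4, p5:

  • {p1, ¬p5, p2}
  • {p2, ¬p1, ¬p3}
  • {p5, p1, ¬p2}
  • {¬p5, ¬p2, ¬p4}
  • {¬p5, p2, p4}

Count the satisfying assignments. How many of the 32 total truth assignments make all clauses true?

Split on p2, then p5.
  p2=1, p5=1: remaining (p1,p3,p4) ∈ {(0,0,0); (0,1,0); (1,0,0); (1,1,0)} — 4.
  p2=1, p5=0: remaining (p1,p3,p4) ∈ {(1,0,0); (1,0,1); (1,1,0); (1,1,1)} — 4.
  p2=0, p5=1: remaining (p1,p3,p4) ∈ {(1,0,1)} — 1.
  p2=0, p5=0: p4 free; 3 ways for (p1,p3) × 2^1 = 6.
Total: 4 + 4 + 1 + 6 = 15.

15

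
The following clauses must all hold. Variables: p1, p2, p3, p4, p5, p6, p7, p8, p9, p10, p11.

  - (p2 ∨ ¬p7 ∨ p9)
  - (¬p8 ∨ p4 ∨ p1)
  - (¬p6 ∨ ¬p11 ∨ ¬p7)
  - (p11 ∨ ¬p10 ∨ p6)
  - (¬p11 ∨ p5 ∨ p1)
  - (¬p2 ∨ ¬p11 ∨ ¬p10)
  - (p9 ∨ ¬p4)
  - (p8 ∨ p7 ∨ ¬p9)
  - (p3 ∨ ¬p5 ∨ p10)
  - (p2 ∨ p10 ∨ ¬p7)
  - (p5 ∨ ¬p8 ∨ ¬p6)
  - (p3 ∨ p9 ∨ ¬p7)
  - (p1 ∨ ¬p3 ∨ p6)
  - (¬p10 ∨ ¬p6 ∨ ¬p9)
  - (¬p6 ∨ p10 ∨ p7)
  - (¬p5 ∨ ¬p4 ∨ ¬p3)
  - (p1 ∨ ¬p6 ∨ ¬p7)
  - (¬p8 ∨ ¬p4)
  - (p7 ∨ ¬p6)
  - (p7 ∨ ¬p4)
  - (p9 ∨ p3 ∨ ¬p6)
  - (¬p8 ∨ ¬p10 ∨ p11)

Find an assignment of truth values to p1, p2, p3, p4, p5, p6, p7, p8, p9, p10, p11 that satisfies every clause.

Pure literal: p1 appears only positively; assign p1 = True.
Set p2 = False and propagate.
For the remaining variables, p3 = True, p4 = False, p5 = False, p6 = False, p7 = False, p8 = False, p9 = False, p10 = False, p11 = False works.

p1=True, p2=False, p3=True, p4=False, p5=False, p6=False, p7=False, p8=False, p9=False, p10=False, p11=False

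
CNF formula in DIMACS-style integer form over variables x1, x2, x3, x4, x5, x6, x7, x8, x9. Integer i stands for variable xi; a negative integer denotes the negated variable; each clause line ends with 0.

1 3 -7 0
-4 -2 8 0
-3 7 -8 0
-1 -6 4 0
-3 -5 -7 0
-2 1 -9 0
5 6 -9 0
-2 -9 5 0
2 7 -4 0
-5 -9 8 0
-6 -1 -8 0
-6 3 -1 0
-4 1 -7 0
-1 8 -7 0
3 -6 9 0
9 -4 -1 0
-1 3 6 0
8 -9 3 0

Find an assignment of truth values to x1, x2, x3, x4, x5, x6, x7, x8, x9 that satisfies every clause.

Try x1 = False.
Set x2 = True and propagate.
  then x9 is forced to False.
Set x3 = True and propagate.
The remaining clauses are satisfied by x4 = False, x5 = False, x6 = False, x7 = True, x8 = True.

x1 = F  x2 = T  x3 = T  x4 = F  x5 = F  x6 = F  x7 = T  x8 = T  x9 = F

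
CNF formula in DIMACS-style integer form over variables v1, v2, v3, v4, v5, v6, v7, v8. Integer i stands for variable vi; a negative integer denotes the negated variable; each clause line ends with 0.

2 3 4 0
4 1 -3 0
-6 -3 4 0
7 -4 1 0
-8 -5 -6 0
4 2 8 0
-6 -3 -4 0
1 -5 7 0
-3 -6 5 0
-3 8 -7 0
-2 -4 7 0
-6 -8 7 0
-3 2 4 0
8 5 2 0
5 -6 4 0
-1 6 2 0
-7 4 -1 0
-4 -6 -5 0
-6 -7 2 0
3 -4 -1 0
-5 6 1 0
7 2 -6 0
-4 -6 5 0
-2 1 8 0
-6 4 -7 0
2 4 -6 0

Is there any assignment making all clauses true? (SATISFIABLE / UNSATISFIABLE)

SATISFIABLE

Branch on v1: take v1 = False.
For the remaining variables, v2 = True, v3 = True, v4 = True, v5 = False, v6 = False, v7 = True, v8 = True works.
Every clause has at least one true literal under this assignment.
So v1=False, v2=True, v3=True, v4=True, v5=False, v6=False, v7=True, v8=True is a satisfying assignment.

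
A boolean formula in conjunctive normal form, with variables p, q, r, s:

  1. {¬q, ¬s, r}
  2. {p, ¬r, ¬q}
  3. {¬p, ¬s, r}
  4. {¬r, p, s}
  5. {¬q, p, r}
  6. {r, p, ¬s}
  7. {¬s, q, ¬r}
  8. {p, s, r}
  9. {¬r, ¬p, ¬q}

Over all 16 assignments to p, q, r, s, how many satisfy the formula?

Satisfying assignments:
  p=1 q=0 r=0 s=0
  p=1 q=0 r=1 s=0
  p=1 q=1 r=0 s=0
That's 3 in total.

3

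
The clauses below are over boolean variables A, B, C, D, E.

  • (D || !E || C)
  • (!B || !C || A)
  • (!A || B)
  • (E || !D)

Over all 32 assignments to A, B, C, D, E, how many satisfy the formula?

12

Split on A, then B.
  A=1, B=1: 5 of the 8 assignments to (C,D,E) work.
  A=1, B=0: a clause becomes empty — 0.
  A=0, B=1: remaining (C,D,E) ∈ {(0,0,0); (0,1,1)} — 2.
  A=0, B=0: 5 of the 8 assignments to (C,D,E) work.
Total: 5 + 0 + 2 + 5 = 12.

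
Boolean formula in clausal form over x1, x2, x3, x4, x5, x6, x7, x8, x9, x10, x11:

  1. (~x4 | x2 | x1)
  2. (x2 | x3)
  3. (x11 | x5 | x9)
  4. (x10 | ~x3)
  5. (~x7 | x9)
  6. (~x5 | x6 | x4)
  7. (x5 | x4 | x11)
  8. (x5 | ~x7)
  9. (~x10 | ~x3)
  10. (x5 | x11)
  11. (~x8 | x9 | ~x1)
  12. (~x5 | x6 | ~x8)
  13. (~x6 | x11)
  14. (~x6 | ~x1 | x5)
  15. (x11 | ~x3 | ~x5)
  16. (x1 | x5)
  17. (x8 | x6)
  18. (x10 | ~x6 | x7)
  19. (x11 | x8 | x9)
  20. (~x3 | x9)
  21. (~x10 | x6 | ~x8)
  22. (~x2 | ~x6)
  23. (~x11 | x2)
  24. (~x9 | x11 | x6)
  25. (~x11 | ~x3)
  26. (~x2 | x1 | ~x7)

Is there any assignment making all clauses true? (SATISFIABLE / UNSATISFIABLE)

Set x1 = True and propagate.
Branch on x2: take x2 = True.
  then x6 is forced to False.
  then x8 is forced to True.
  then x9 is forced to True.
  then x5 is forced to False.
  then x7 is forced to False.
  then x11 is forced to True.
  then x10 is forced to False.
  then x3 is forced to False.
x4 is now unconstrained; take x4 = True.
So x1=True  x2=True  x3=False  x4=True  x5=False  x6=False  x7=False  x8=True  x9=True  x10=False  x11=True is a satisfying assignment.

SATISFIABLE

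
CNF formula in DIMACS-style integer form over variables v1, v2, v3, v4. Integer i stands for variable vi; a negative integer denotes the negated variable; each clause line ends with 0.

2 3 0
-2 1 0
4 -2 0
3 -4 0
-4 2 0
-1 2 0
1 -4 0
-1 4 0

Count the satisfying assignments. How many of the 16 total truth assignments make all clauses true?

2

The models are:
  v1=0 v2=0 v3=1 v4=0
  v1=1 v2=1 v3=1 v4=1
Count: 2.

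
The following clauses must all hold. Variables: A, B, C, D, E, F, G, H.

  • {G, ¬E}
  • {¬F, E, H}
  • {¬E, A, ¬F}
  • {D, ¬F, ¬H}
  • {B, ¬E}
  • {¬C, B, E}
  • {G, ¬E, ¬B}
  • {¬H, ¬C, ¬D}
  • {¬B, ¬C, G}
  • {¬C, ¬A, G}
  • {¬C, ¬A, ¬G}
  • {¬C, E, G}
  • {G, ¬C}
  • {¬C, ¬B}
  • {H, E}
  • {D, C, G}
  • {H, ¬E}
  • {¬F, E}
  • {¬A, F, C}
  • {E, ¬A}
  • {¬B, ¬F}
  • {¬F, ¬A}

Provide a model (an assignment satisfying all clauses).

A = False, B = False, C = False, D = False, E = False, F = False, G = True, H = True

Check each clause:
  1. {G, ¬E} — ¬E is true.
  2. {E, H, ¬F} — H is true.
  3. {¬F, A, ¬E} — ¬F is true.
  4. {D, ¬F, ¬H} — ¬F is true.
  5. {B, ¬E} — ¬E is true.
  6. {B, ¬C, E} — ¬C is true.
  7. {¬B, G, ¬E} — ¬E is true.
  8. {¬H, ¬C, ¬D} — ¬D is true.
  9. {¬C, G, ¬B} — ¬C is true.
  10. {¬A, ¬C, G} — ¬C is true.
  11. {¬C, ¬G, ¬A} — ¬C is true.
  12. {E, G, ¬C} — ¬C is true.
  13. {G, ¬C} — ¬C is true.
  14. {¬B, ¬C} — ¬C is true.
  15. {E, H} — H is true.
  16. {C, D, G} — G is true.
  17. {H, ¬E} — H is true.
  18. {E, ¬F} — ¬F is true.
  19. {¬A, C, F} — ¬A is true.
  20. {E, ¬A} — ¬A is true.
  21. {¬F, ¬B} — ¬F is true.
  22. {¬F, ¬A} — ¬F is true.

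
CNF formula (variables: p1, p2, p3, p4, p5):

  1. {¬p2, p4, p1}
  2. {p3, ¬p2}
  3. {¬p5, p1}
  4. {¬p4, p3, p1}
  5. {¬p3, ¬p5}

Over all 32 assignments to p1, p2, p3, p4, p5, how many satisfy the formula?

Split on p1, then p3.
  p1=1, p3=1: remaining (p2,p4,p5) ∈ {(0,0,0); (0,1,0); (1,0,0); (1,1,0)} — 4.
  p1=1, p3=0: remaining (p2,p4,p5) ∈ {(0,0,0); (0,0,1); (0,1,0); (0,1,1)} — 4.
  p1=0, p3=1: remaining (p2,p4,p5) ∈ {(0,0,0); (0,1,0); (1,1,0)} — 3.
  p1=0, p3=0: remaining (p2,p4,p5) ∈ {(0,0,0)} — 1.
Total: 4 + 4 + 3 + 1 = 12.

12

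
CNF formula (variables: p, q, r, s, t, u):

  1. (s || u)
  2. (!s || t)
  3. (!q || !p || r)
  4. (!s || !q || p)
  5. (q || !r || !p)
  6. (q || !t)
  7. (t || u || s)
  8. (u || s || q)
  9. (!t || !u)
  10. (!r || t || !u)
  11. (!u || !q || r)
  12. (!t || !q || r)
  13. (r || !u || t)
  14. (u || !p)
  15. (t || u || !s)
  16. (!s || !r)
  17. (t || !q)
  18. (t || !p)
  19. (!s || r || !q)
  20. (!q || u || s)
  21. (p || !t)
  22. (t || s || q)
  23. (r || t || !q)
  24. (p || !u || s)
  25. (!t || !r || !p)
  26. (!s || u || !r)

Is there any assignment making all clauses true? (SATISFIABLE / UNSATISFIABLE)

UNSATISFIABLE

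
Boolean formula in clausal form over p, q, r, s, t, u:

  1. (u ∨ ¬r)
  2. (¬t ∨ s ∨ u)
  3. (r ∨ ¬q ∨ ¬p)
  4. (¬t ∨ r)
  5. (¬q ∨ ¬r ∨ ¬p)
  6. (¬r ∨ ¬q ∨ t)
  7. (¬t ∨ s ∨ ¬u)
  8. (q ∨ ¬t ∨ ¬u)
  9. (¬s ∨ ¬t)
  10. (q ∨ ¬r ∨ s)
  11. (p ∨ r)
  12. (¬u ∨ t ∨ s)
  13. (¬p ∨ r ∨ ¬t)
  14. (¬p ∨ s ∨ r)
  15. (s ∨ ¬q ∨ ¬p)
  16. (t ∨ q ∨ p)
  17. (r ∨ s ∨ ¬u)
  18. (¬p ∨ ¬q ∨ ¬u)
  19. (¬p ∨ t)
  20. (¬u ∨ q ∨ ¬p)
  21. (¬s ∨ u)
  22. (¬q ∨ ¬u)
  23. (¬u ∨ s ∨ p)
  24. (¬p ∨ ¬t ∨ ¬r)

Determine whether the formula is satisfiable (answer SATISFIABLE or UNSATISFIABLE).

UNSATISFIABLE

p = True:
  propagation gives t=True, r=True; an empty clause results — contradiction.
p = False:
  propagation gives r=True, u=True, q=False, t=False; an empty clause results — contradiction.
Every branch closes, so no satisfying assignment exists.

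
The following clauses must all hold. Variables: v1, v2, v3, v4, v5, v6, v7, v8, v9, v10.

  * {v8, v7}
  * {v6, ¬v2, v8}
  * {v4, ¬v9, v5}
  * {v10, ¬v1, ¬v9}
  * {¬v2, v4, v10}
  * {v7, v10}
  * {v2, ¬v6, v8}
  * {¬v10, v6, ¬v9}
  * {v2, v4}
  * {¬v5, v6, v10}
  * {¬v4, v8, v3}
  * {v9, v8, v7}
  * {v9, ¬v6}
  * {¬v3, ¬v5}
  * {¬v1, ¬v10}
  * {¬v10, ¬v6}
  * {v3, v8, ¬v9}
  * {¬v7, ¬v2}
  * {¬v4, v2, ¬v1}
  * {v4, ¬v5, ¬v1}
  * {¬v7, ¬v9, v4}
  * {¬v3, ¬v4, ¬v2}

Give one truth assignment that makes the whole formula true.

v1=False  v2=True  v3=True  v4=False  v5=False  v6=False  v7=False  v8=True  v9=False  v10=True

Check each clause:
  1. {v8, v7} — v8 is true.
  2. {¬v2, v8, v6} — v8 is true.
  3. {v4, ¬v9, v5} — ¬v9 is true.
  4. {¬v1, v10, ¬v9} — v10 is true.
  5. {¬v2, v10, v4} — v10 is true.
  6. {v7, v10} — v10 is true.
  7. {v2, ¬v6, v8} — v8 is true.
  8. {v6, ¬v9, ¬v10} — ¬v9 is true.
  9. {v2, v4} — v2 is true.
  10. {¬v5, v10, v6} — v10 is true.
  11. {¬v4, v8, v3} — v8 is true.
  12. {v7, v8, v9} — v8 is true.
  13. {¬v6, v9} — ¬v6 is true.
  14. {¬v3, ¬v5} — ¬v5 is true.
  15. {¬v1, ¬v10} — ¬v1 is true.
  16. {¬v6, ¬v10} — ¬v6 is true.
  17. {v3, v8, ¬v9} — v8 is true.
  18. {¬v7, ¬v2} — ¬v7 is true.
  19. {¬v4, v2, ¬v1} — v2 is true.
  20. {¬v5, ¬v1, v4} — ¬v5 is true.
  21. {¬v7, v4, ¬v9} — ¬v7 is true.
  22. {¬v4, ¬v3, ¬v2} — ¬v4 is true.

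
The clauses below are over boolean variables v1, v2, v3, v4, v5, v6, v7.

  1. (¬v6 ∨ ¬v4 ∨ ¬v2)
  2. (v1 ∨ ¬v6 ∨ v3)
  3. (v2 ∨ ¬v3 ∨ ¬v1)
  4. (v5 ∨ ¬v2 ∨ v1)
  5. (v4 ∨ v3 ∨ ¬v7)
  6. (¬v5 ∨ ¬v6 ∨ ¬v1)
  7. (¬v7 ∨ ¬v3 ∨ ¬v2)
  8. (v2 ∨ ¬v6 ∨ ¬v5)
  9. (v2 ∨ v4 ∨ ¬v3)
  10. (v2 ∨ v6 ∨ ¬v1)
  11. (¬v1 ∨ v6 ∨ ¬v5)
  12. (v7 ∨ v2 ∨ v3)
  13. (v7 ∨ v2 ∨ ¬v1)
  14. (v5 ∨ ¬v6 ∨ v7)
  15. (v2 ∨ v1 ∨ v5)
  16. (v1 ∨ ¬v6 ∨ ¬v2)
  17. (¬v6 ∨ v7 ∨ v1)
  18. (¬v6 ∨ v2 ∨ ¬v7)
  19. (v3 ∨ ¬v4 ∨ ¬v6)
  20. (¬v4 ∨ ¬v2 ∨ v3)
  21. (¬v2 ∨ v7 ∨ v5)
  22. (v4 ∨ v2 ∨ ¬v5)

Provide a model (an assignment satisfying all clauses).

Branch on v1: take v1 = False.
Branch on v2: take v2 = True.
  then v5 is forced to True.
  then v6 is forced to False.
Set v3 = True and propagate.
  then v7 is forced to False.
v4 is now unconstrained; take v4 = True.
Every clause has at least one true literal under this assignment.

v1=F, v2=T, v3=T, v4=T, v5=T, v6=F, v7=F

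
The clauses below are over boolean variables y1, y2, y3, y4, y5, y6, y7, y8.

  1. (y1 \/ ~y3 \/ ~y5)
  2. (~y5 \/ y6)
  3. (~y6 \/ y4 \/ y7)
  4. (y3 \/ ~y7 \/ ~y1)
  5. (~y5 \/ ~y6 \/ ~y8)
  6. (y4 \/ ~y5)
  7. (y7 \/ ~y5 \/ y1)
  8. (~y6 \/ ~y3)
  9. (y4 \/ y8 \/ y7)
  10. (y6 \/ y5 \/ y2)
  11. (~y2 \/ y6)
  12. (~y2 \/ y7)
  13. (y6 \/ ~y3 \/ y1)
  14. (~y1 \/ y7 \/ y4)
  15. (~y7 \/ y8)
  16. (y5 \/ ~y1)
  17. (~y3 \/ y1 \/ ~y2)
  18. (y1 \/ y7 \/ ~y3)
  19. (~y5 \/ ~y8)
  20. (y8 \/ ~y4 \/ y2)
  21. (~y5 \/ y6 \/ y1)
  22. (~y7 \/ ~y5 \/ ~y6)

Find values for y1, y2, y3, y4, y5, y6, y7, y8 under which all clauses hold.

y1=F, y2=F, y3=F, y4=F, y5=F, y6=T, y7=T, y8=T

Set y1 = False and propagate.
The remaining clauses are satisfied by y2 = False, y3 = False, y4 = False, y5 = False, y6 = True, y7 = True, y8 = True.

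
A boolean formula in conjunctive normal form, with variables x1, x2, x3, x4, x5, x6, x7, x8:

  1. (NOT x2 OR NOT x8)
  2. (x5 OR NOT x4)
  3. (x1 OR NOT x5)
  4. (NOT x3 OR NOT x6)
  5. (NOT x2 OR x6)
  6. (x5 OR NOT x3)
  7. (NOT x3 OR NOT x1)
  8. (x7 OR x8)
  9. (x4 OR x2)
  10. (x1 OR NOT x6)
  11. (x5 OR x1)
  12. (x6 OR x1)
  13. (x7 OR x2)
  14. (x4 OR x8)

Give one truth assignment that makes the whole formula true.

x1=1, x2=0, x3=0, x4=1, x5=1, x6=0, x7=1, x8=1

Check each clause:
  1. (NOT x2 OR NOT x8) — NOT x2 is true.
  2. (x5 OR NOT x4) — x5 is true.
  3. (x1 OR NOT x5) — x1 is true.
  4. (NOT x3 OR NOT x6) — NOT x6 is true.
  5. (NOT x2 OR x6) — NOT x2 is true.
  6. (x5 OR NOT x3) — NOT x3 is true.
  7. (NOT x3 OR NOT x1) — NOT x3 is true.
  8. (x7 OR x8) — x8 is true.
  9. (x2 OR x4) — x4 is true.
  10. (x1 OR NOT x6) — x1 is true.
  11. (x1 OR x5) — x1 is true.
  12. (x6 OR x1) — x1 is true.
  13. (x7 OR x2) — x7 is true.
  14. (x4 OR x8) — x8 is true.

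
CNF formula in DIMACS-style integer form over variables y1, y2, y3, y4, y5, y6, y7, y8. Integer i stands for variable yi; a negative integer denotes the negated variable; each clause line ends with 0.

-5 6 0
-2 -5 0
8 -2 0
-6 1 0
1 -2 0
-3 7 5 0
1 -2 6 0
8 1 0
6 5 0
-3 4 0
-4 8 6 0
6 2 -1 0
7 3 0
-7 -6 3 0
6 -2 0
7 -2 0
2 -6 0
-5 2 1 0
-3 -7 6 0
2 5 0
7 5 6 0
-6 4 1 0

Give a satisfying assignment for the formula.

y1=T  y2=T  y3=T  y4=T  y5=F  y6=T  y7=T  y8=T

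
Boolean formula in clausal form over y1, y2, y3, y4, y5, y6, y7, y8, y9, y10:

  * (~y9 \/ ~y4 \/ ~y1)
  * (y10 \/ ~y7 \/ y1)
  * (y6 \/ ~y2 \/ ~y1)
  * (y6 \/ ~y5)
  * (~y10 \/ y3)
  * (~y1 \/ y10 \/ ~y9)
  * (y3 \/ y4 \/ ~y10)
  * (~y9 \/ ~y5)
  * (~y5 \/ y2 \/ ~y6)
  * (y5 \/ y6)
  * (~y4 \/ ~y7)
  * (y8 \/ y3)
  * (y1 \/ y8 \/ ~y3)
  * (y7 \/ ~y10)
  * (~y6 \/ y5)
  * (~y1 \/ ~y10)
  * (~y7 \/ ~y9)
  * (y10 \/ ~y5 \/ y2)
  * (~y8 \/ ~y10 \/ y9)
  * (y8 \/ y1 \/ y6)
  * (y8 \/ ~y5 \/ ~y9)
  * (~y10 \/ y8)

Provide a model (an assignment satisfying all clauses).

y1=T, y2=T, y3=T, y4=F, y5=T, y6=T, y7=T, y8=T, y9=F, y10=F

Try y1 = True.
  then y10 is forced to False.
  then y9 is forced to False.
The remaining clauses are satisfied by y2 = True, y3 = True, y4 = False, y5 = True, y6 = True, y7 = True, y8 = True.
Check each clause:
  1. (~y9 \/ ~y4 \/ ~y1) — ~y4 is true.
  2. (y10 \/ ~y7 \/ y1) — y1 is true.
  3. (~y2 \/ y6 \/ ~y1) — y6 is true.
  4. (y6 \/ ~y5) — y6 is true.
  5. (y3 \/ ~y10) — y3 is true.
  6. (~y9 \/ ~y1 \/ y10) — ~y9 is true.
  7. (y4 \/ y3 \/ ~y10) — y3 is true.
  8. (~y9 \/ ~y5) — ~y9 is true.
  9. (~y6 \/ ~y5 \/ y2) — y2 is true.
  10. (y5 \/ y6) — y5 is true.
  11. (~y7 \/ ~y4) — ~y4 is true.
  12. (y3 \/ y8) — y8 is true.
  13. (~y3 \/ y1 \/ y8) — y8 is true.
  14. (~y10 \/ y7) — ~y10 is true.
  15. (y5 \/ ~y6) — y5 is true.
  16. (~y10 \/ ~y1) — ~y10 is true.
  17. (~y9 \/ ~y7) — ~y9 is true.
  18. (~y5 \/ y2 \/ y10) — y2 is true.
  19. (~y8 \/ ~y10 \/ y9) — ~y10 is true.
  20. (y6 \/ y8 \/ y1) — y8 is true.
  21. (y8 \/ ~y9 \/ ~y5) — y8 is true.
  22. (y8 \/ ~y10) — y8 is true.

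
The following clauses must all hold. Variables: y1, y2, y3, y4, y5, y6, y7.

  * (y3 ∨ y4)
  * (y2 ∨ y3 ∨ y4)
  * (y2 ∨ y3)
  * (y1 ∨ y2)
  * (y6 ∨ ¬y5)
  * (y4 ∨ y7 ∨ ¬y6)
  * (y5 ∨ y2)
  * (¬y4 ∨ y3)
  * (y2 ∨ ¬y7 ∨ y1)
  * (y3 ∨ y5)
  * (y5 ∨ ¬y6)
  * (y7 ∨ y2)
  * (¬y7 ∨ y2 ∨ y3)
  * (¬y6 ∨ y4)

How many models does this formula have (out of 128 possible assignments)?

13

Case analysis on y2 and y3:
  y2=1, y3=1: y1, y7 free; 3 ways for (y4,y5,y6) × 2^2 = 12.
  y2=1, y3=0: a clause becomes empty — 0.
  y2=0, y3=1: remaining (y1,y4,y5,y6,y7) ∈ {(1,1,1,1,1)} — 1.
  y2=0, y3=0: a clause becomes empty — 0.
Total: 12 + 0 + 1 + 0 = 13.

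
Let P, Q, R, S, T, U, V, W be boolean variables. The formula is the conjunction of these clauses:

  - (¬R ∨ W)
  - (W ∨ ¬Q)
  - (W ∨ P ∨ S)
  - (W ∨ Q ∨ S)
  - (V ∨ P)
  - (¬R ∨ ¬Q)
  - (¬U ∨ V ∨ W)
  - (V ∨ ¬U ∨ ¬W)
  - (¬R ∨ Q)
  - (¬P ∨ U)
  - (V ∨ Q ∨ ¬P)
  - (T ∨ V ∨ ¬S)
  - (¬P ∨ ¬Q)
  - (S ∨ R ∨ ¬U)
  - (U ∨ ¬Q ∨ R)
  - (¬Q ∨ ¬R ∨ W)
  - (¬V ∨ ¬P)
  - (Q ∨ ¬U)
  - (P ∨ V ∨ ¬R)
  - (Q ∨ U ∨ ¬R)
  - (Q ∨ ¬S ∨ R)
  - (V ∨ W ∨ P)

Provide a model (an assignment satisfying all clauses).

P=False, Q=True, R=False, S=True, T=True, U=True, V=True, W=True

T occurs only positively in the remaining clauses — set T = True.
Set P = False and propagate.
  then V is forced to True.
For the remaining variables, Q = True, R = False, S = True, U = True, W = True works.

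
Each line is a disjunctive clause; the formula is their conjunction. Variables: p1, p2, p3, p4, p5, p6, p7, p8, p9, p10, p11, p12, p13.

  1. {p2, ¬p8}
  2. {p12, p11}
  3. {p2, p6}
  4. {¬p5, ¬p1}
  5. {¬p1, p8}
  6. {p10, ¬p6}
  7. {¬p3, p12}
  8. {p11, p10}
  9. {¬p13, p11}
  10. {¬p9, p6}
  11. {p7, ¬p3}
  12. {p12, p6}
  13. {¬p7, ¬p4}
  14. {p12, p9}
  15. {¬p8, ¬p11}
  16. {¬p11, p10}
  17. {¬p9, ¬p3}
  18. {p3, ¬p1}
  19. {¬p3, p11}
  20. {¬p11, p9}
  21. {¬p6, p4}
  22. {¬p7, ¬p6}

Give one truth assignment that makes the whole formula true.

p1=F, p2=F, p3=F, p4=T, p5=T, p6=T, p7=F, p8=F, p9=T, p10=T, p11=T, p12=T, p13=T

p1 occurs only negated in the remaining clauses — set p1 = False.
Pure literal: p10 appears only positively; assign p10 = True.
Try p2 = False.
  then p8 is forced to False.
  then p6 is forced to True.
  then p4 is forced to True.
  then p7 is forced to False.
  then p3 is forced to False.
Branch on p9: take p9 = True.
Branch on p11: take p11 = True.
p5, p12, p13 are now unconstrained; take p5 = True, p12 = True, p13 = True.
Every clause has at least one true literal under this assignment.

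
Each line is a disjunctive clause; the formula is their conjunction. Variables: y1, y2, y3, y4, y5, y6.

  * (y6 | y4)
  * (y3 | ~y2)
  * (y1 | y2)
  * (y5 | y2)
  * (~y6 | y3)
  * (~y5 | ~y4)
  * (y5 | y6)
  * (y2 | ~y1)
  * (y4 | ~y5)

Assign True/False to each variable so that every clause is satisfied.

y1=True  y2=True  y3=True  y4=False  y5=False  y6=True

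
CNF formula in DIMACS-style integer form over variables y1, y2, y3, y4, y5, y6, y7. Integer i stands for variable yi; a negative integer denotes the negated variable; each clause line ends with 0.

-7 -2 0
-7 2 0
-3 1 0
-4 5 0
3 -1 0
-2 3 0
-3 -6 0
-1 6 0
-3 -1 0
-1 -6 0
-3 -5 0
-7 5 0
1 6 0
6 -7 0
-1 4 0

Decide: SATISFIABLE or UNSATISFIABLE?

SATISFIABLE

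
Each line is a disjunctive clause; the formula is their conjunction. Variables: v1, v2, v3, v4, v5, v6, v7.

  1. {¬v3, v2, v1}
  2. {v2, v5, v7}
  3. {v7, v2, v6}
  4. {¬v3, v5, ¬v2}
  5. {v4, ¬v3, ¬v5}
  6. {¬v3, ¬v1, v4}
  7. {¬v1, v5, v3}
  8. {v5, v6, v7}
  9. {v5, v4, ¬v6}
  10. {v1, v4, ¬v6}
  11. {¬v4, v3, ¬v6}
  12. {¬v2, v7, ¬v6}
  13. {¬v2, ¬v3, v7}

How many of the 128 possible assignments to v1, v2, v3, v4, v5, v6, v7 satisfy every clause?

28

Split on v3, then v2.
  v3=1, v2=1: remaining (v1,v4,v5,v6,v7) ∈ {(0,1,1,0,1); (0,1,1,1,1); (1,1,1,0,1); (1,1,1,1,1)} — 4.
  v3=1, v2=0: 5 of the 32 assignments to (v1,v4,v5,v6,v7) work.
  v3=0, v2=1: 11 of the 32 assignments to (v1,v4,v5,v6,v7) work.
  v3=0, v2=0: 8 of the 32 assignments to (v1,v4,v5,v6,v7) work.
Total: 4 + 5 + 11 + 8 = 28.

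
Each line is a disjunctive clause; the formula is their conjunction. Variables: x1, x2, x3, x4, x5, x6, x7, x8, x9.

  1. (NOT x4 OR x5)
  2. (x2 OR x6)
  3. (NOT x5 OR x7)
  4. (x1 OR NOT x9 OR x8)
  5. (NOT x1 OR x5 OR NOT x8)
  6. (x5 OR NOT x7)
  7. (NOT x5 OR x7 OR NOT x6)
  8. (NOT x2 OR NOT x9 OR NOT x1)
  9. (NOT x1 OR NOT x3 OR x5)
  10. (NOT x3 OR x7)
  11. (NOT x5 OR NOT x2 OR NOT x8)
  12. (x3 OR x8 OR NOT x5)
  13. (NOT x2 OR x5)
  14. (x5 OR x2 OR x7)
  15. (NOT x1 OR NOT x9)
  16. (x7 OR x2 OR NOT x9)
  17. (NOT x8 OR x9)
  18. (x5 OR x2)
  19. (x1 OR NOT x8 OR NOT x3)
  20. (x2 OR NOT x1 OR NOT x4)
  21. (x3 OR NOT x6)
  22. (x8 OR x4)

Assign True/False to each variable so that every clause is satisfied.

x1=F, x2=T, x3=T, x4=T, x5=T, x6=T, x7=T, x8=F, x9=F

Branch on x1: take x1 = False.
Try x2 = True.
  then x5 is forced to True.
  then x7 is forced to True.
  then x8 is forced to False.
  then x9 is forced to False.
  then x3 is forced to True.
  then x4 is forced to True.
x6 is now unconstrained; take x6 = True.
Every clause has at least one true literal under this assignment.
Check each clause:
  1. (x5 OR NOT x4) — x5 is true.
  2. (x6 OR x2) — x2 is true.
  3. (x7 OR NOT x5) — x7 is true.
  4. (NOT x9 OR x8 OR x1) — NOT x9 is true.
  5. (NOT x8 OR NOT x1 OR x5) — NOT x8 is true.
  6. (x5 OR NOT x7) — x5 is true.
  7. (NOT x5 OR x7 OR NOT x6) — x7 is true.
  8. (NOT x1 OR NOT x9 OR NOT x2) — NOT x1 is true.
  9. (NOT x1 OR NOT x3 OR x5) — x5 is true.
  10. (x7 OR NOT x3) — x7 is true.
  11. (NOT x8 OR NOT x5 OR NOT x2) — NOT x8 is true.
  12. (x3 OR NOT x5 OR x8) — x3 is true.
  13. (NOT x2 OR x5) — x5 is true.
  14. (x7 OR x5 OR x2) — x2 is true.
  15. (NOT x9 OR NOT x1) — NOT x1 is true.
  16. (x2 OR x7 OR NOT x9) — x2 is true.
  17. (x9 OR NOT x8) — NOT x8 is true.
  18. (x5 OR x2) — x2 is true.
  19. (NOT x3 OR x1 OR NOT x8) — NOT x8 is true.
  20. (x2 OR NOT x1 OR NOT x4) — x2 is true.
  21. (x3 OR NOT x6) — x3 is true.
  22. (x4 OR x8) — x4 is true.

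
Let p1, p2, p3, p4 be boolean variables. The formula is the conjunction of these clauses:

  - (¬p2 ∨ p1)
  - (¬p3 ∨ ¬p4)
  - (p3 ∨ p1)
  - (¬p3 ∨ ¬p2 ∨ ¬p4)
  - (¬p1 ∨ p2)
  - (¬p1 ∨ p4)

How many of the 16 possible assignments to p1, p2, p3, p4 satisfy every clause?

2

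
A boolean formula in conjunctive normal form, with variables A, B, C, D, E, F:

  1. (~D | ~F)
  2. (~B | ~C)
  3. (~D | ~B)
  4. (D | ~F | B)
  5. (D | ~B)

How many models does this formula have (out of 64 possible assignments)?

Split on B, then D.
  B=1, D=1: a clause becomes empty — 0.
  B=1, D=0: a clause becomes empty — 0.
  B=0, D=1: forces F=0; A, C, E free → 2^3 = 8.
  B=0, D=0: forces F=0; A, C, E free → 2^3 = 8.
Total: 0 + 0 + 8 + 8 = 16.

16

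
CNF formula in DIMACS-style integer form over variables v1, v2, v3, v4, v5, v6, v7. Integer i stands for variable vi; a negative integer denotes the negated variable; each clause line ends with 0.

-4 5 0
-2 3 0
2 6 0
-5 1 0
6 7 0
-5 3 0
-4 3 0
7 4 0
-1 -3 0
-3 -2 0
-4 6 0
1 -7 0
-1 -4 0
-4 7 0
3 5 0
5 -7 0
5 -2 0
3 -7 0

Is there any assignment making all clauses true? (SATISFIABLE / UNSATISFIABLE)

v3 = True:
  propagation gives v1=False, v5=False, v4=False, v7=True; an empty clause results — contradiction.
v3 = False:
  propagation gives v2=False, v6=True, v5=False; an empty clause results — contradiction.
Every branch closes, so no satisfying assignment exists.

UNSATISFIABLE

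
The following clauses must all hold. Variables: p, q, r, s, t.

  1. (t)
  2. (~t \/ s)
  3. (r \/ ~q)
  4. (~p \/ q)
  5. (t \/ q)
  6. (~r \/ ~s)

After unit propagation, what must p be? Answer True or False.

False

(t) is a unit clause: t = True.
(s \/ ~t): since t = True, the clause reduces to (s). s = True.
(~r \/ ~s): since s = True, the clause reduces to (~r). r = False.
(r \/ ~q) with r = False leaves only ~q, so q = False.
(~p \/ q) with q = False leaves only ~p, so p = False.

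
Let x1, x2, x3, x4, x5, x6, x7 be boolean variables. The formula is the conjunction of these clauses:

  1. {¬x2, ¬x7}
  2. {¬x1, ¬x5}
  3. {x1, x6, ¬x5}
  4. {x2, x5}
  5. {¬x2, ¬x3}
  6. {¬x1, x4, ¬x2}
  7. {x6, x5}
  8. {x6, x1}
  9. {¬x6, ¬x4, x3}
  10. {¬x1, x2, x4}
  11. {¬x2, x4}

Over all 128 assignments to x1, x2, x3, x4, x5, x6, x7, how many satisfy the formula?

6

The models are:
  x1=0 x2=0 x3=0 x4=0 x5=1 x6=1 x7=0
  x1=0 x2=0 x3=0 x4=0 x5=1 x6=1 x7=1
  x1=0 x2=0 x3=1 x4=0 x5=1 x6=1 x7=0
  x1=0 x2=0 x3=1 x4=0 x5=1 x6=1 x7=1
  x1=0 x2=0 x3=1 x4=1 x5=1 x6=1 x7=0
  x1=0 x2=0 x3=1 x4=1 x5=1 x6=1 x7=1
That's 6 in total.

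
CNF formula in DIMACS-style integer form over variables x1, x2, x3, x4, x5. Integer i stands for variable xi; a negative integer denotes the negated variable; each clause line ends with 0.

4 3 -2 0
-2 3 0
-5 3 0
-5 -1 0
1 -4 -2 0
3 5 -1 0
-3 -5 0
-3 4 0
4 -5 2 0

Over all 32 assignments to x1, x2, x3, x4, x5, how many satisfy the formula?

5

The models are:
  x1=0 x2=0 x3=0 x4=0 x5=0
  x1=0 x2=0 x3=0 x4=1 x5=0
  x1=0 x2=0 x3=1 x4=1 x5=0
  x1=1 x2=0 x3=1 x4=1 x5=0
  x1=1 x2=1 x3=1 x4=1 x5=0
That's 5 in total.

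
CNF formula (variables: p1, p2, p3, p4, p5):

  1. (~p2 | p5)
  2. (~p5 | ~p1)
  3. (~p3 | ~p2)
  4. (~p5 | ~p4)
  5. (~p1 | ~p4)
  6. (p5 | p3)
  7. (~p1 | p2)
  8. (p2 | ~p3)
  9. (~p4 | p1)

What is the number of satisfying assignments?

Satisfying assignments:
  p1=F p2=F p3=F p4=F p5=T
  p1=F p2=T p3=F p4=F p5=T
Count: 2.

2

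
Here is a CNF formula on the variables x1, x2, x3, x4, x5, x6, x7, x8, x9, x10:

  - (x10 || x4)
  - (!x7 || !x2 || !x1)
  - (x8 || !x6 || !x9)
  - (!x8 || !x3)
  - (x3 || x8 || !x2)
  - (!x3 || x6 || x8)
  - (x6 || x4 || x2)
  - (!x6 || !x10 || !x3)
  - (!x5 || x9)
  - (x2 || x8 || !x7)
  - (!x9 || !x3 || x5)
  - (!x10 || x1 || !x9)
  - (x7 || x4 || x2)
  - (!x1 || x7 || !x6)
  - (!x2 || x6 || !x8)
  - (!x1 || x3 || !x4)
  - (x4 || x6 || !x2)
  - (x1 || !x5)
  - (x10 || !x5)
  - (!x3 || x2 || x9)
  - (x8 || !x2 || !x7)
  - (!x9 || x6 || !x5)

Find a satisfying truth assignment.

x1=False, x2=False, x3=False, x4=True, x5=False, x6=True, x7=False, x8=True, x9=True, x10=False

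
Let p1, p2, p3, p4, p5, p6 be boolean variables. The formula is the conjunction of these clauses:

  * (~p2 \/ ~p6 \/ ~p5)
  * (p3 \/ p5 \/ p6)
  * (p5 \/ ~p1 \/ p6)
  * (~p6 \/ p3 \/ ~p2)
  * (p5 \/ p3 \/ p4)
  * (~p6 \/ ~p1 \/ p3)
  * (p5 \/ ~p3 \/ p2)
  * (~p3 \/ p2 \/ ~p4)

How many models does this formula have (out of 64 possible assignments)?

25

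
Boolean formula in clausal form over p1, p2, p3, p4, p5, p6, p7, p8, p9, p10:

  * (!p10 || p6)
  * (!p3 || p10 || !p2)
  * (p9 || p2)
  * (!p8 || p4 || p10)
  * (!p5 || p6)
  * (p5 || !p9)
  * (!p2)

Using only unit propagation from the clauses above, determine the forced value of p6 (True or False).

(!p2) is a unit clause: p2 = False.
(p9 || p2) with p2 = False leaves only p9, so p9 = True.
From (!p9 || p5) and p9 = True: p5 = True.
From (p6 || !p5) and p5 = True: p6 = True.

True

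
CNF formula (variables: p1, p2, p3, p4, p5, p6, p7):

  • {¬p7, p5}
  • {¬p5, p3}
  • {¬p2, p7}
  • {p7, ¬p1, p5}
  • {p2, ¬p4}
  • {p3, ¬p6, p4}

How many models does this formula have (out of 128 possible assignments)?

Case analysis on p5 and p7:
  p5=T, p7=T: p1, p6 free; 3 ways for (p2,p3,p4) × 2^2 = 12.
  p5=T, p7=F: remaining (p1,p2,p3,p4,p6) ∈ {(F,F,T,F,F); (F,F,T,F,T); (T,F,T,F,F); (T,F,T,F,T)} — 4.
  p5=F, p7=T: a clause becomes empty — 0.
  p5=F, p7=F: remaining (p1,p2,p3,p4,p6) ∈ {(F,F,F,F,F); (F,F,T,F,F); (F,F,T,F,T)} — 3.
Total: 12 + 4 + 0 + 3 = 19.

19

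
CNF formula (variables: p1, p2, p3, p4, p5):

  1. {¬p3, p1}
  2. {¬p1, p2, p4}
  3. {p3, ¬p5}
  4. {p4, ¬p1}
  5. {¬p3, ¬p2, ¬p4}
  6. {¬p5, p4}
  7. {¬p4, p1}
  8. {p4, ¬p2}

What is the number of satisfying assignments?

Satisfying assignments:
  p1=0 p2=0 p3=0 p4=0 p5=0
  p1=1 p2=0 p3=0 p4=1 p5=0
  p1=1 p2=0 p3=1 p4=1 p5=0
  p1=1 p2=0 p3=1 p4=1 p5=1
  p1=1 p2=1 p3=0 p4=1 p5=0
Count: 5.

5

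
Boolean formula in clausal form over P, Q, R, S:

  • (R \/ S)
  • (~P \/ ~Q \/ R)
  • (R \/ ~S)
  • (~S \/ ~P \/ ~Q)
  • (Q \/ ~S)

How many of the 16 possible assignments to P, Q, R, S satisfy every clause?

5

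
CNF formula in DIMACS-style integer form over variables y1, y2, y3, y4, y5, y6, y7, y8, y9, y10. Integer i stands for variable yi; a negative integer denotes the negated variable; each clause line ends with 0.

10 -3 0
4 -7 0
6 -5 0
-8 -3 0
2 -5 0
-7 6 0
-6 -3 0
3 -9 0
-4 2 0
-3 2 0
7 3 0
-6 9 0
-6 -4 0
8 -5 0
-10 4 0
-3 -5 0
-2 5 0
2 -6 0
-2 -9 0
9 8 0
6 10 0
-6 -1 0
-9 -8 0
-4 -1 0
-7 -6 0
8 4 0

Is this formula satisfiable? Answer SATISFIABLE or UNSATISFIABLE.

y6 = True:
  propagation gives y3=False, y9=False; an empty clause results — contradiction.
y6 = False:
  propagation gives y5=False, y7=False, y3=True, y10=True; an empty clause results — contradiction.
Every branch closes, so no satisfying assignment exists.

UNSATISFIABLE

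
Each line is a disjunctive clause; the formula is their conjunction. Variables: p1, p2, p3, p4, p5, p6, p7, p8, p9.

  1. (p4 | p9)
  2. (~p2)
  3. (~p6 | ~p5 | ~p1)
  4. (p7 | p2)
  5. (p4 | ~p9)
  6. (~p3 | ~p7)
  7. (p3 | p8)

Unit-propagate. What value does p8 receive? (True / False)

True

(~p2) stands alone — p2 = False.
From (p7 | p2) and p2 = False: p7 = True.
(~p3 | ~p7): since p7 = True, the clause reduces to (~p3). p3 = False.
(p3 | p8): since p3 = False, the clause reduces to (p8). p8 = True.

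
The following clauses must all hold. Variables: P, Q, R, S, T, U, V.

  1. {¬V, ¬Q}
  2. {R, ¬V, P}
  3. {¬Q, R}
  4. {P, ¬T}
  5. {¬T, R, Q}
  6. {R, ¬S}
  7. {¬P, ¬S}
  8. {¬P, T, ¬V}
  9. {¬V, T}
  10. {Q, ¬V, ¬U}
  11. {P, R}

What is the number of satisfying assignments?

Split on P, then R.
  P=T, R=T: 9 of the 32 assignments to (Q,S,T,U,V) work.
  P=T, R=F: remaining (Q,S,T,U,V) ∈ {(F,F,F,F,F); (F,F,F,T,F)} — 2.
  P=F, R=T: forces T=F; V=F; Q, S, U free → 2^3 = 8.
  P=F, R=F: a clause becomes empty — 0.
Total: 9 + 2 + 8 + 0 = 19.

19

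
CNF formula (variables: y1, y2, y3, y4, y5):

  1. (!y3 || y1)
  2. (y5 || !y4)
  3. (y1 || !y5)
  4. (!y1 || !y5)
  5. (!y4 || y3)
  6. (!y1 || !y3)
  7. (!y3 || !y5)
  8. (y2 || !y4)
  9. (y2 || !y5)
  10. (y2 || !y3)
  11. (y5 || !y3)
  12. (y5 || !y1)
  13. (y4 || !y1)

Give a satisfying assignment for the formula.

y1=False  y2=True  y3=False  y4=False  y5=False

y2 occurs only positively in the remaining clauses — set y2 = True.
Branch on y1: take y1 = False.
  then y3 is forced to False.
  then y5 is forced to False.
  then y4 is forced to False.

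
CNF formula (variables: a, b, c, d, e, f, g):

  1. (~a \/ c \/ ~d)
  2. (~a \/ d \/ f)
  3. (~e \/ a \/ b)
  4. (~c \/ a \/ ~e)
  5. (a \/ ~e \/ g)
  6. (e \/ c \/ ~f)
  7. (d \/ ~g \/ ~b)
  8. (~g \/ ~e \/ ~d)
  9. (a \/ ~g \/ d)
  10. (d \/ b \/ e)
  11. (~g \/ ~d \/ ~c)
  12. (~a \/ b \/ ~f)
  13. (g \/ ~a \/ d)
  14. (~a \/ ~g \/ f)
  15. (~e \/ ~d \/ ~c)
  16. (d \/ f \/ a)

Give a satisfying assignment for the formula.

a=F, b=T, c=F, d=T, e=F, f=F, g=F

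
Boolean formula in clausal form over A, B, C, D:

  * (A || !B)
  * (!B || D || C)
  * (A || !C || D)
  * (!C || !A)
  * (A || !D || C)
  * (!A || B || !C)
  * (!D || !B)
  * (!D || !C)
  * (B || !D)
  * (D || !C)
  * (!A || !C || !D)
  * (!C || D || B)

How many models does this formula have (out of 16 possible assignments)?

2

Satisfying assignments:
  A=0 B=0 C=0 D=0
  A=1 B=0 C=0 D=0
That's 2 in total.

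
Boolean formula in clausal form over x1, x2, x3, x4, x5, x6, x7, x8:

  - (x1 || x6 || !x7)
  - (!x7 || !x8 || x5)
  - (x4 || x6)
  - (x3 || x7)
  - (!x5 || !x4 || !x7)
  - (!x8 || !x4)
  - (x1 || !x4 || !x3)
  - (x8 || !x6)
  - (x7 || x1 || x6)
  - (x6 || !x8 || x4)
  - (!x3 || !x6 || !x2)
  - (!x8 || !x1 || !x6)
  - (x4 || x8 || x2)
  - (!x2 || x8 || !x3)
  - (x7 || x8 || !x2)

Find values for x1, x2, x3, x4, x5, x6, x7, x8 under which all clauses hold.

Branch on x1: take x1 = True.
Branch on x2: take x2 = True.
Try x3 = False.
  then x7 is forced to True.
For the remaining variables, x4 = True, x5 = False, x6 = False, x8 = False works.
Every clause has at least one true literal under this assignment.
Check each clause:
  1. (x6 || x1 || !x7) — x1 is true.
  2. (!x7 || !x8 || x5) — !x8 is true.
  3. (x4 || x6) — x4 is true.
  4. (x7 || x3) — x7 is true.
  5. (!x5 || !x7 || !x4) — !x5 is true.
  6. (!x8 || !x4) — !x8 is true.
  7. (!x4 || !x3 || x1) — x1 is true.
  8. (!x6 || x8) — !x6 is true.
  9. (x1 || x6 || x7) — x1 is true.
  10. (!x8 || x4 || x6) — !x8 is true.
  11. (!x2 || !x3 || !x6) — !x6 is true.
  12. (!x6 || !x1 || !x8) — !x8 is true.
  13. (x2 || x8 || x4) — x2 is true.
  14. (!x3 || !x2 || x8) — !x3 is true.
  15. (x8 || x7 || !x2) — x7 is true.

x1 = T  x2 = T  x3 = F  x4 = T  x5 = F  x6 = F  x7 = T  x8 = F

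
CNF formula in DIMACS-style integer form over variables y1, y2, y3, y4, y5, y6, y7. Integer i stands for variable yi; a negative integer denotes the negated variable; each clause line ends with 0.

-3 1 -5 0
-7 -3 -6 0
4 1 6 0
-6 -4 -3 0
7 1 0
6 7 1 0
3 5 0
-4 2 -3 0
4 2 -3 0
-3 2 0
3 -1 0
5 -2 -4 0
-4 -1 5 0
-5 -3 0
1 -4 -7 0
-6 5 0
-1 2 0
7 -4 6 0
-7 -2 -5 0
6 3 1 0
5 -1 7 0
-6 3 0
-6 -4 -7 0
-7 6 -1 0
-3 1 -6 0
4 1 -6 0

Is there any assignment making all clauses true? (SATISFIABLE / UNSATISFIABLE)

UNSATISFIABLE

y1 = True:
  propagation gives y3=True, y2=True, y5=False, y4=False; an empty clause results — contradiction.
y1 = False:
  propagation gives y7=True, y4=False, y6=True; an empty clause results — contradiction.
Every branch closes, so no satisfying assignment exists.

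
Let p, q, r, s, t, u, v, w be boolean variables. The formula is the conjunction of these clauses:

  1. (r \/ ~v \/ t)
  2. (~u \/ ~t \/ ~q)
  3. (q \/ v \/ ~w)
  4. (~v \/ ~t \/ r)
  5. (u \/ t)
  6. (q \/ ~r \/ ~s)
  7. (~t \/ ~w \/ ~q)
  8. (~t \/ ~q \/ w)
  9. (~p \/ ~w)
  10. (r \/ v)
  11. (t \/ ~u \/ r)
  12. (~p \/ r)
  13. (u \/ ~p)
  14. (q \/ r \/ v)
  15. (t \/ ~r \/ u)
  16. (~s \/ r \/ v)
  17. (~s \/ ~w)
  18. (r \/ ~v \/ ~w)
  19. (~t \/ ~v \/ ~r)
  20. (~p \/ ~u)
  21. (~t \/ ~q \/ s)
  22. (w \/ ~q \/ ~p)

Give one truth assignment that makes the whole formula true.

p=0, q=1, r=1, s=0, t=0, u=1, v=0, w=0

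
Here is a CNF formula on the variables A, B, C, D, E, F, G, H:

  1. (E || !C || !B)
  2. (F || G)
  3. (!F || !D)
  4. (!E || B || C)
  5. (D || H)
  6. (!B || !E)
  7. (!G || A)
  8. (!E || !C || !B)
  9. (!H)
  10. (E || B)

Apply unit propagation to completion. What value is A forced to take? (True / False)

True

Unit clause (!H) sets H = False.
(D || H): since H = False, the clause reduces to (D). D = True.
(!F || !D) with D = True leaves only !F, so F = False.
(F || G) with F = False leaves only G, so G = True.
(!G || A): since G = True, the clause reduces to (A). A = True.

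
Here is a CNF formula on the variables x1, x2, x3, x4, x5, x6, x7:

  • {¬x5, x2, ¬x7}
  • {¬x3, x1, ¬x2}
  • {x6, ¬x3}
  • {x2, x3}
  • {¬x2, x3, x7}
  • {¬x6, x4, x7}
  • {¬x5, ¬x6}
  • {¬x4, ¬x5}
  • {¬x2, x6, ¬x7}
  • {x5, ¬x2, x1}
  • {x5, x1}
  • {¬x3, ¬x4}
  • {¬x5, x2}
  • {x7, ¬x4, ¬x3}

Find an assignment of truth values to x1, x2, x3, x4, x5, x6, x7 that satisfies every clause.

x1 occurs only positively in the remaining clauses — set x1 = True.
Branch on x2: take x2 = True.
The remaining clauses are satisfied by x3 = False, x4 = False, x5 = False, x6 = True, x7 = True.

x1=1, x2=1, x3=0, x4=0, x5=0, x6=1, x7=1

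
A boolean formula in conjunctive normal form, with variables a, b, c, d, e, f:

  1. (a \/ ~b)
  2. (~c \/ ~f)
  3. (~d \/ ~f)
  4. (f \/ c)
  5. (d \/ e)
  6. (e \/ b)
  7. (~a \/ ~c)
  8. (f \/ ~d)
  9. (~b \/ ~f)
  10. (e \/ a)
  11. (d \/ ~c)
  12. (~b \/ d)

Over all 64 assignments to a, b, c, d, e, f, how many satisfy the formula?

Satisfying assignments:
  a=F b=F c=F d=F e=T f=T
  a=T b=F c=F d=F e=T f=T
That's 2 in total.

2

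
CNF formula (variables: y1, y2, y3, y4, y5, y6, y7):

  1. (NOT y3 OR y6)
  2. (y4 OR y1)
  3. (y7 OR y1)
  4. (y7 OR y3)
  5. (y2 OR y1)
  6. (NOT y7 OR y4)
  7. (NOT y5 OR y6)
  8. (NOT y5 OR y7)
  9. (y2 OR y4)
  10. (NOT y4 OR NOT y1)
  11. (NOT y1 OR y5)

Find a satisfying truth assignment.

y1=0, y2=1, y3=0, y4=1, y5=0, y6=1, y7=1

Check each clause:
  1. (NOT y3 OR y6) — NOT y3 is true.
  2. (y4 OR y1) — y4 is true.
  3. (y1 OR y7) — y7 is true.
  4. (y3 OR y7) — y7 is true.
  5. (y1 OR y2) — y2 is true.
  6. (NOT y7 OR y4) — y4 is true.
  7. (y6 OR NOT y5) — NOT y5 is true.
  8. (NOT y5 OR y7) — NOT y5 is true.
  9. (y4 OR y2) — y2 is true.
  10. (NOT y4 OR NOT y1) — NOT y1 is true.
  11. (y5 OR NOT y1) — NOT y1 is true.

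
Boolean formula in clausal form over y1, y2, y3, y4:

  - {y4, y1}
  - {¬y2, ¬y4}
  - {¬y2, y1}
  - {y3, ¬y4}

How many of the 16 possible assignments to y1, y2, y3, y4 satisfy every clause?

Satisfying assignments:
  y1=F y2=F y3=T y4=T
  y1=T y2=F y3=F y4=F
  y1=T y2=F y3=T y4=F
  y1=T y2=F y3=T y4=T
  y1=T y2=T y3=F y4=F
  y1=T y2=T y3=T y4=F
Count: 6.

6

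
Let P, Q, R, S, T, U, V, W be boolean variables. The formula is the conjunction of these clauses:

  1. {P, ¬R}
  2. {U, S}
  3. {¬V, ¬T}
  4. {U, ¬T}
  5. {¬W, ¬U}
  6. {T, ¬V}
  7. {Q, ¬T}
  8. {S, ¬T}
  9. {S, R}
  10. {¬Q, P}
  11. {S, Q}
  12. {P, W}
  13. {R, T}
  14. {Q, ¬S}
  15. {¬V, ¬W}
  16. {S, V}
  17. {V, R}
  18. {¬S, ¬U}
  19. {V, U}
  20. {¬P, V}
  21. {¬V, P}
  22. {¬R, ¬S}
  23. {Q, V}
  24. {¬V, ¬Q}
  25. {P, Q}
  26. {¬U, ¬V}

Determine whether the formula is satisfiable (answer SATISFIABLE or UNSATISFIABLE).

V = True:
  propagation gives T=False; an empty clause results — contradiction.
V = False:
  propagation gives S=True, Q=True, P=True; an empty clause results — contradiction.
Every branch closes, so no satisfying assignment exists.

UNSATISFIABLE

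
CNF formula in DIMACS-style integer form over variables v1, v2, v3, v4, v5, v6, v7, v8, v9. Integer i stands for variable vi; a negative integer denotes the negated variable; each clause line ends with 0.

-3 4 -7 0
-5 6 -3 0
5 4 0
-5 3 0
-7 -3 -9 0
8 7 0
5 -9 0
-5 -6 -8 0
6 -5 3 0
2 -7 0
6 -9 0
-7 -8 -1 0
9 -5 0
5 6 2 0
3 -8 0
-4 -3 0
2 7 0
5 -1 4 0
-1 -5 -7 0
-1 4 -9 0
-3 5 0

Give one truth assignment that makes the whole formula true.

Pure literal: v2 appears only positively; assign v2 = True.
Try v1 = True.
For the remaining variables, v3 = False, v4 = True, v5 = False, v6 = False, v7 = True, v8 = False, v9 = False works.

v1 = T, v2 = T, v3 = F, v4 = T, v5 = F, v6 = F, v7 = T, v8 = F, v9 = F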